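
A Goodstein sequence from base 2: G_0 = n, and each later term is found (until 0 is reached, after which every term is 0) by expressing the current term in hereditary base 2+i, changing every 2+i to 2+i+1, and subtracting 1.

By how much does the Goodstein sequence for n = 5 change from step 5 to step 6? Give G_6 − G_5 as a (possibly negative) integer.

[0] 5 ≡ 2^2 + 1 (base 2). Lift 3: 28. −1: 27.
[1] 27 ≡ 3^3 (base 3). Lift 4: 256. −1: 255.
[2] 255 ≡ 3·4^3 + 3·4^2 + 3·4 + 3 (base 4). Lift 5: 468. −1: 467.
[3] 467 ≡ 3·5^3 + 3·5^2 + 3·5 + 2 (base 5). Lift 6: 776. −1: 775.
[4] 775 ≡ 3·6^3 + 3·6^2 + 3·6 + 1 (base 6). Lift 7: 1198. −1: 1197.
[5] 1197 ≡ 3·7^3 + 3·7^2 + 3·7 (base 7). Lift 8: 1752. −1: 1751.

554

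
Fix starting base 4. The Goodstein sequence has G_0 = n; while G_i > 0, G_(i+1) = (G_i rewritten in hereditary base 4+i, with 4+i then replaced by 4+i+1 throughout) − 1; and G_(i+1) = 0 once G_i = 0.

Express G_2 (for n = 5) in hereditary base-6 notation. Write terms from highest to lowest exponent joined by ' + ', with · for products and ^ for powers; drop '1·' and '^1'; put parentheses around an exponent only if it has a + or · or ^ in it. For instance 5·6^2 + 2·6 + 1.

step 0: 5 = 4 + 1; sub 5 for 4: 5 + 1; = 6; G_1 = 6−1 = 5
step 1: 5 = 5; sub 6 for 5: 6; = 6; G_2 = 6−1 = 5
step 2: 5 = 5; sub 7 for 6: 5; = 5; G_3 = 5−1 = 4

5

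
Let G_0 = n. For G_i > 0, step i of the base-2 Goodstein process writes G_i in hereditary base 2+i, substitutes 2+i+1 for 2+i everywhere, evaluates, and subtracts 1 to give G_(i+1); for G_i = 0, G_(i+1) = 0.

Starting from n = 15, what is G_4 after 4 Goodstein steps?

step 0: 15 = 2^(2 + 1) + 2^2 + 2 + 1; sub 3 for 2: 3^(3 + 1) + 3^3 + 3 + 1; = 112; G_1 = 112−1 = 111
step 1: 111 = 3^(3 + 1) + 3^3 + 3; sub 4 for 3: 4^(4 + 1) + 4^4 + 4; = 1284; G_2 = 1284−1 = 1283
step 2: 1283 = 4^(4 + 1) + 4^4 + 3; sub 5 for 4: 5^(5 + 1) + 5^5 + 3; = 18753; G_3 = 18753−1 = 18752
step 3: 18752 = 5^(5 + 1) + 5^5 + 2; sub 6 for 5: 6^(6 + 1) + 6^6 + 2; = 326594; G_4 = 326594−1 = 326593

326593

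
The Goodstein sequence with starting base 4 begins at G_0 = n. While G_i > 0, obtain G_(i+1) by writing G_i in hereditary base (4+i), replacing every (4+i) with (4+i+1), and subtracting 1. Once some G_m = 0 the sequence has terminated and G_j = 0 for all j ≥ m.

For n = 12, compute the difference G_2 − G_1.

(0) 12|_4 = 3·4 ↦ 3·5|_5 = 15 ⇒ 14
(1) 14|_5 = 2·5 + 4 ↦ 2·6 + 4|_6 = 16 ⇒ 15

1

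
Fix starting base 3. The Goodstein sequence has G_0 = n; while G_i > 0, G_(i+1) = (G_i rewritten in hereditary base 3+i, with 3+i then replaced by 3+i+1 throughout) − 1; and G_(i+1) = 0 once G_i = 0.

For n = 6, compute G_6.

6

[0] 6 ≡ 2·3 (base 3). Lift 4: 8. −1: 7.
[1] 7 ≡ 4 + 3 (base 4). Lift 5: 8. −1: 7.
[2] 7 ≡ 5 + 2 (base 5). Lift 6: 8. −1: 7.
[3] 7 ≡ 6 + 1 (base 6). Lift 7: 8. −1: 7.
[4] 7 ≡ 7 (base 7). Lift 8: 8. −1: 7.
[5] 7 ≡ 7 (base 8). Lift 9: 7. −1: 6.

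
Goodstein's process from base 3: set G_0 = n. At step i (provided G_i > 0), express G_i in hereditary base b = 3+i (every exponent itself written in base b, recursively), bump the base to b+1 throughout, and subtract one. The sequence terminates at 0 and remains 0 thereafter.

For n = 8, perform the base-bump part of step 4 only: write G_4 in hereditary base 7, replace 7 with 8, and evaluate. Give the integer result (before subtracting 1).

12

[0] 8 ≡ 2·3 + 2 (base 3). Lift 4: 10. −1: 9.
[1] 9 ≡ 2·4 + 1 (base 4). Lift 5: 11. −1: 10.
[2] 10 ≡ 2·5 (base 5). Lift 6: 12. −1: 11.
[3] 11 ≡ 6 + 5 (base 6). Lift 7: 12. −1: 11.
[4] 11 ≡ 7 + 4 (base 7). Lift 8: 12. −1: 11.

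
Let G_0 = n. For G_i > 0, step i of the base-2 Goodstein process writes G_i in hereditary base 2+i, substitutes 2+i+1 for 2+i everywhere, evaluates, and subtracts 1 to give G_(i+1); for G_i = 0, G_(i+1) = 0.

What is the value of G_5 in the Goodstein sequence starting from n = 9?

i=0: 9 = 2^(2 + 1) + 1 (b=2); 2→3: 3^(3 + 1) + 1 = 82; 82−1 = 81
i=1: 81 = 3^(3 + 1) (b=3); 3→4: 4^(4 + 1) = 1024; 1024−1 = 1023
i=2: 1023 = 3·4^4 + 3·4^3 + 3·4^2 + 3·4 + 3 (b=4); 4→5: 3·5^5 + 3·5^3 + 3·5^2 + 3·5 + 3 = 9843; 9843−1 = 9842
i=3: 9842 = 3·5^5 + 3·5^3 + 3·5^2 + 3·5 + 2 (b=5); 5→6: 3·6^6 + 3·6^3 + 3·6^2 + 3·6 + 2 = 140744; 140744−1 = 140743
i=4: 140743 = 3·6^6 + 3·6^3 + 3·6^2 + 3·6 + 1 (b=6); 6→7: 3·7^7 + 3·7^3 + 3·7^2 + 3·7 + 1 = 2471827; 2471827−1 = 2471826
i=5: 2471826 = 3·7^7 + 3·7^3 + 3·7^2 + 3·7 (b=7); 7→8: 3·8^8 + 3·8^3 + 3·8^2 + 3·8 = 50333400; 50333400−1 = 50333399

2471826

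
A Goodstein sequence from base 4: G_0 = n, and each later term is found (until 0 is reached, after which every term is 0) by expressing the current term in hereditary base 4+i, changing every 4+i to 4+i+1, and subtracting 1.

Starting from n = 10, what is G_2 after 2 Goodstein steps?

12

i=0: 10 = 2·4 + 2 (b=4); 4→5: 2·5 + 2 = 12; 12−1 = 11
i=1: 11 = 2·5 + 1 (b=5); 5→6: 2·6 + 1 = 13; 13−1 = 12
i=2: 12 = 2·6 (b=6); 6→7: 2·7 = 14; 14−1 = 13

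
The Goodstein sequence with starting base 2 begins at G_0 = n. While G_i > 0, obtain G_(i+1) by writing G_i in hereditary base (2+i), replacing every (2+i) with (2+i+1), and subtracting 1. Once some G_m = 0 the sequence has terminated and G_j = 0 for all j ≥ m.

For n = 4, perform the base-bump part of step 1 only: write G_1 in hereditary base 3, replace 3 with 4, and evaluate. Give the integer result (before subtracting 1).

42

G_0 = 4. HB_2(4) = 2^2. Bump = 27. G_1 = 26.
G_1 = 26. HB_3(26) = 2·3^2 + 2·3 + 2. Bump = 42. G_2 = 41.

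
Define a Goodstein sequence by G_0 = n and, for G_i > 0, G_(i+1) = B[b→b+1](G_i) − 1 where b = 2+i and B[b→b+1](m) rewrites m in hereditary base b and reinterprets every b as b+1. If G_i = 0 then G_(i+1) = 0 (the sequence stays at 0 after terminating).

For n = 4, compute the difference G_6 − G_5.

30

(0) 4|_2 = 2^2 ↦ 3^3|_3 = 27 ⇒ 26
(1) 26|_3 = 2·3^2 + 2·3 + 2 ↦ 2·4^2 + 2·4 + 2|_4 = 42 ⇒ 41
(2) 41|_4 = 2·4^2 + 2·4 + 1 ↦ 2·5^2 + 2·5 + 1|_5 = 61 ⇒ 60
(3) 60|_5 = 2·5^2 + 2·5 ↦ 2·6^2 + 2·6|_6 = 84 ⇒ 83
(4) 83|_6 = 2·6^2 + 6 + 5 ↦ 2·7^2 + 7 + 5|_7 = 110 ⇒ 109
(5) 109|_7 = 2·7^2 + 7 + 4 ↦ 2·8^2 + 8 + 4|_8 = 140 ⇒ 139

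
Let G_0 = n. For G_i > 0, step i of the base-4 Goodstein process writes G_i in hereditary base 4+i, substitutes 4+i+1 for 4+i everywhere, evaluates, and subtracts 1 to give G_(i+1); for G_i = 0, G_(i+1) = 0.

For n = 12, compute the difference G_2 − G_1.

1

G_0 = 12. HB_4(12) = 3·4. Bump = 15. G_1 = 14.
G_1 = 14. HB_5(14) = 2·5 + 4. Bump = 16. G_2 = 15.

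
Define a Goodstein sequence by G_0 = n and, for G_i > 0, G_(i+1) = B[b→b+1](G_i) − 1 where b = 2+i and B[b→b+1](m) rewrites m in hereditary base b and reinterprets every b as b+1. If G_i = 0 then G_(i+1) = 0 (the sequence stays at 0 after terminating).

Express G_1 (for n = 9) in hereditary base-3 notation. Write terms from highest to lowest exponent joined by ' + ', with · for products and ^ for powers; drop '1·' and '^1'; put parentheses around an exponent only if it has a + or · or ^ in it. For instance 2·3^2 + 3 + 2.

G_0=9  [base 2] 2^(2 + 1) + 1  →[2↦3]→  3^(3 + 1) + 1 = 82  −1 ⇒ G_1=81
G_1=81  [base 3] 3^(3 + 1)  →[3↦4]→  4^(4 + 1) = 1024  −1 ⇒ G_2=1023

3^(3 + 1)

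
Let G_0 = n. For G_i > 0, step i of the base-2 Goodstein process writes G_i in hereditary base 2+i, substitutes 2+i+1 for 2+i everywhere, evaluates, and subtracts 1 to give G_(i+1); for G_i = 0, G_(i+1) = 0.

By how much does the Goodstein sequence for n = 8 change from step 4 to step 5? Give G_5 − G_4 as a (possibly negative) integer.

step 0: 8 = 2^(2 + 1); sub 3 for 2: 3^(3 + 1); = 81; G_1 = 81−1 = 80
step 1: 80 = 2·3^3 + 2·3^2 + 2·3 + 2; sub 4 for 3: 2·4^4 + 2·4^2 + 2·4 + 2; = 554; G_2 = 554−1 = 553
step 2: 553 = 2·4^4 + 2·4^2 + 2·4 + 1; sub 5 for 4: 2·5^5 + 2·5^2 + 2·5 + 1; = 6311; G_3 = 6311−1 = 6310
step 3: 6310 = 2·5^5 + 2·5^2 + 2·5; sub 6 for 5: 2·6^6 + 2·6^2 + 2·6; = 93396; G_4 = 93396−1 = 93395
step 4: 93395 = 2·6^6 + 2·6^2 + 6 + 5; sub 7 for 6: 2·7^7 + 2·7^2 + 7 + 5; = 1647196; G_5 = 1647196−1 = 1647195

1553800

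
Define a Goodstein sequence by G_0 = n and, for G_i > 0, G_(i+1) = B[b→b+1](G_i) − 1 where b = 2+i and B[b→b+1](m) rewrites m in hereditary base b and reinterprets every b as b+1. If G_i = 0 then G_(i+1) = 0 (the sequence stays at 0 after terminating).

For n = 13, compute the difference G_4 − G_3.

[0] 13 ≡ 2^(2 + 1) + 2^2 + 1 (base 2). Lift 3: 109. −1: 108.
[1] 108 ≡ 3^(3 + 1) + 3^3 (base 3). Lift 4: 1280. −1: 1279.
[2] 1279 ≡ 4^(4 + 1) + 3·4^3 + 3·4^2 + 3·4 + 3 (base 4). Lift 5: 16093. −1: 16092.
[3] 16092 ≡ 5^(5 + 1) + 3·5^3 + 3·5^2 + 3·5 + 2 (base 5). Lift 6: 280712. −1: 280711.

264619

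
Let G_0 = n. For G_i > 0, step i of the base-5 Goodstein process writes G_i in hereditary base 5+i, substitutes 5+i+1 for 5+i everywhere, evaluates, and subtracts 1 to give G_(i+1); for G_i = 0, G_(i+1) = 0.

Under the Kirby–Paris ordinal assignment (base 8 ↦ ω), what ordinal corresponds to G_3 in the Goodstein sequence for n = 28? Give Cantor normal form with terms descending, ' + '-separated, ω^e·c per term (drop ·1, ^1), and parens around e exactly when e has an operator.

step 0: 28 = 5^2 + 3; sub 6 for 5: 6^2 + 3; = 39; G_1 = 39−1 = 38
step 1: 38 = 6^2 + 2; sub 7 for 6: 7^2 + 2; = 51; G_2 = 51−1 = 50
step 2: 50 = 7^2 + 1; sub 8 for 7: 8^2 + 1; = 65; G_3 = 65−1 = 64
step 3: 64 = 8^2; sub 9 for 8: 9^2; = 81; G_4 = 81−1 = 80

ω^2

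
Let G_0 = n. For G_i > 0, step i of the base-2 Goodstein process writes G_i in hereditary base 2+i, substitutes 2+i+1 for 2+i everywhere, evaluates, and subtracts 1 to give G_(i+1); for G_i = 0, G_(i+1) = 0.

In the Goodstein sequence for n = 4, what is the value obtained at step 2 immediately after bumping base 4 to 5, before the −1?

[0] 4 ≡ 2^2 (base 2). Lift 3: 27. −1: 26.
[1] 26 ≡ 2·3^2 + 2·3 + 2 (base 3). Lift 4: 42. −1: 41.
[2] 41 ≡ 2·4^2 + 2·4 + 1 (base 4). Lift 5: 61. −1: 60.

61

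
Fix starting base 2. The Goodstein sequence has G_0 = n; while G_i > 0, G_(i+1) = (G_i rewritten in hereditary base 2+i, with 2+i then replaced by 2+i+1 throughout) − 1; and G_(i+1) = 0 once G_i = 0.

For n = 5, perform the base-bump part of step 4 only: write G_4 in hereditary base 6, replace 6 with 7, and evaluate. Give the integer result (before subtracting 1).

G_0=5  [base 2] 2^2 + 1  →[2↦3]→  3^3 + 1 = 28  −1 ⇒ G_1=27
G_1=27  [base 3] 3^3  →[3↦4]→  4^4 = 256  −1 ⇒ G_2=255
G_2=255  [base 4] 3·4^3 + 3·4^2 + 3·4 + 3  →[4↦5]→  3·5^3 + 3·5^2 + 3·5 + 3 = 468  −1 ⇒ G_3=467
G_3=467  [base 5] 3·5^3 + 3·5^2 + 3·5 + 2  →[5↦6]→  3·6^3 + 3·6^2 + 3·6 + 2 = 776  −1 ⇒ G_4=775
G_4=775  [base 6] 3·6^3 + 3·6^2 + 3·6 + 1  →[6↦7]→  3·7^3 + 3·7^2 + 3·7 + 1 = 1198  −1 ⇒ G_5=1197

1198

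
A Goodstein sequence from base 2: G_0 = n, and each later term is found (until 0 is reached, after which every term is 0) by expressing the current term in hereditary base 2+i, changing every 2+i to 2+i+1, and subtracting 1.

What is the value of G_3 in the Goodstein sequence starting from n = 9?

G_0 = 9. HB_2(9) = 2^(2 + 1) + 1. Bump = 82. G_1 = 81.
G_1 = 81. HB_3(81) = 3^(3 + 1). Bump = 1024. G_2 = 1023.
G_2 = 1023. HB_4(1023) = 3·4^4 + 3·4^3 + 3·4^2 + 3·4 + 3. Bump = 9843. G_3 = 9842.
G_3 = 9842. HB_5(9842) = 3·5^5 + 3·5^3 + 3·5^2 + 3·5 + 2. Bump = 140744. G_4 = 140743.

9842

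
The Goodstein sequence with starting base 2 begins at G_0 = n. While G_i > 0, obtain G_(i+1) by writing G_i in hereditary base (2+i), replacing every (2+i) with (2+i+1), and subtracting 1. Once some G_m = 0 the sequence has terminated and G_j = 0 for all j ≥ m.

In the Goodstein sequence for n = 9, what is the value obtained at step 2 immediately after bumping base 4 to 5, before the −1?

9 —HB2→ 2^(2 + 1) + 1 —bump→ 3^(3 + 1) + 1 = 82 —(−1)→ 81
81 —HB3→ 3^(3 + 1) —bump→ 4^(4 + 1) = 1024 —(−1)→ 1023
1023 —HB4→ 3·4^4 + 3·4^3 + 3·4^2 + 3·4 + 3 —bump→ 3·5^5 + 3·5^3 + 3·5^2 + 3·5 + 3 = 9843 —(−1)→ 9842

9843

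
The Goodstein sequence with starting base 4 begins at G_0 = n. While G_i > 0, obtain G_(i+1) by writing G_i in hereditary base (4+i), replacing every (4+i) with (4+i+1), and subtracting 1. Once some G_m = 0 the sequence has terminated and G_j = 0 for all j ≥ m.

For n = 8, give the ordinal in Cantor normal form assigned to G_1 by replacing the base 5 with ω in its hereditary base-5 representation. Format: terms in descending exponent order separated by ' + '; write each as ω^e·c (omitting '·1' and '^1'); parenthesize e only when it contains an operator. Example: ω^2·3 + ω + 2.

(0) 8|_4 = 2·4 ↦ 2·5|_5 = 10 ⇒ 9
(1) 9|_5 = 5 + 4 ↦ 6 + 4|_6 = 10 ⇒ 9

ω + 4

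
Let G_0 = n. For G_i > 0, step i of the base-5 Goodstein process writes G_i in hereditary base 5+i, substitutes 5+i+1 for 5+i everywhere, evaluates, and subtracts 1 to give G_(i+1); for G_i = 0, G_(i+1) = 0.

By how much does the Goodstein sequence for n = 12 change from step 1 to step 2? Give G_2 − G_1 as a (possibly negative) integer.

base 5: 12 = 2·5 + 2; at 6: 2·6 + 2 = 14; next = 13
base 6: 13 = 2·6 + 1; at 7: 2·7 + 1 = 15; next = 14

1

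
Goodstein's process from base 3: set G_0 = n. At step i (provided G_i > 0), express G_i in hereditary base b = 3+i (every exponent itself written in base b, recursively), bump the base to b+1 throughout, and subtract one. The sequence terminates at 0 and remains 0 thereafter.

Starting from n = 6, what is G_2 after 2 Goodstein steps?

7

(0) 6|_3 = 2·3 ↦ 2·4|_4 = 8 ⇒ 7
(1) 7|_4 = 4 + 3 ↦ 5 + 3|_5 = 8 ⇒ 7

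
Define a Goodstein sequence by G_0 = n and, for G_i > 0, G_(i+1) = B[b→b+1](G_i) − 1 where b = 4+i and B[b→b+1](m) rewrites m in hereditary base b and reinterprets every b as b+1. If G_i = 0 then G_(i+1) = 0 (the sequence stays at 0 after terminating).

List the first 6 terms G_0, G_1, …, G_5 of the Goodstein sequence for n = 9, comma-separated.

G_0=9  [base 4] 2·4 + 1  →[4↦5]→  2·5 + 1 = 11  −1 ⇒ G_1=10
G_1=10  [base 5] 2·5  →[5↦6]→  2·6 = 12  −1 ⇒ G_2=11
G_2=11  [base 6] 6 + 5  →[6↦7]→  7 + 5 = 12  −1 ⇒ G_3=11
G_3=11  [base 7] 7 + 4  →[7↦8]→  8 + 4 = 12  −1 ⇒ G_4=11
G_4=11  [base 8] 8 + 3  →[8↦9]→  9 + 3 = 12  −1 ⇒ G_5=11

9, 10, 11, 11, 11, 11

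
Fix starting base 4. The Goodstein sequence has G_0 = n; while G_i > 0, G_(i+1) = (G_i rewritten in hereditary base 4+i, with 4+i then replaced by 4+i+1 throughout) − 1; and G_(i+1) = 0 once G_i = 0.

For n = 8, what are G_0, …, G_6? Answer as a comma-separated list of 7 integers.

8, 9, 9, 9, 9, 9, 9

8 —HB4→ 2·4 —bump→ 2·5 = 10 —(−1)→ 9
9 —HB5→ 5 + 4 —bump→ 6 + 4 = 10 —(−1)→ 9
9 —HB6→ 6 + 3 —bump→ 7 + 3 = 10 —(−1)→ 9
9 —HB7→ 7 + 2 —bump→ 8 + 2 = 10 —(−1)→ 9
9 —HB8→ 8 + 1 —bump→ 9 + 1 = 10 —(−1)→ 9
9 —HB9→ 9 —bump→ 10 = 10 —(−1)→ 9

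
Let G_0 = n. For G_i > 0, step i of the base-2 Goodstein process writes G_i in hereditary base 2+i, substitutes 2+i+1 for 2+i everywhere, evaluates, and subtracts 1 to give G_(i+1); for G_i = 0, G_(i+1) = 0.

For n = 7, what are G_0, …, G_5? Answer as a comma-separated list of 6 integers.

7, 30, 259, 3127, 46657, 823543

7 —HB2→ 2^2 + 2 + 1 —bump→ 3^3 + 3 + 1 = 31 —(−1)→ 30
30 —HB3→ 3^3 + 3 —bump→ 4^4 + 4 = 260 —(−1)→ 259
259 —HB4→ 4^4 + 3 —bump→ 5^5 + 3 = 3128 —(−1)→ 3127
3127 —HB5→ 5^5 + 2 —bump→ 6^6 + 2 = 46658 —(−1)→ 46657
46657 —HB6→ 6^6 + 1 —bump→ 7^7 + 1 = 823544 —(−1)→ 823543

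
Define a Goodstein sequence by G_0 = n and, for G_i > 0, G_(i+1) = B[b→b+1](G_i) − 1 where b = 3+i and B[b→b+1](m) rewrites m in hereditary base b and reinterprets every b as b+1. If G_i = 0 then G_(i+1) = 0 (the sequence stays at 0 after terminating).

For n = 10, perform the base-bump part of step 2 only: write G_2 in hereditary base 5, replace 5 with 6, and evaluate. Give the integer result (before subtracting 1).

28

10 —HB3→ 3^2 + 1 —bump→ 4^2 + 1 = 17 —(−1)→ 16
16 —HB4→ 4^2 —bump→ 5^2 = 25 —(−1)→ 24
24 —HB5→ 4·5 + 4 —bump→ 4·6 + 4 = 28 —(−1)→ 27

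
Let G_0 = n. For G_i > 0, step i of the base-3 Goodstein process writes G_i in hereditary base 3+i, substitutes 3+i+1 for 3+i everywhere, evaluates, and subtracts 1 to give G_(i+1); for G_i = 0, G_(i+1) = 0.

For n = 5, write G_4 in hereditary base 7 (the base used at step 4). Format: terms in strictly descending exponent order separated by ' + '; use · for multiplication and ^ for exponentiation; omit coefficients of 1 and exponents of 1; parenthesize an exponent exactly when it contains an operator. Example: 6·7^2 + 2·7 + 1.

step 0: 5 = 3 + 2; sub 4 for 3: 4 + 2; = 6; G_1 = 6−1 = 5
step 1: 5 = 4 + 1; sub 5 for 4: 5 + 1; = 6; G_2 = 6−1 = 5
step 2: 5 = 5; sub 6 for 5: 6; = 6; G_3 = 6−1 = 5
step 3: 5 = 5; sub 7 for 6: 5; = 5; G_4 = 5−1 = 4
step 4: 4 = 4; sub 8 for 7: 4; = 4; G_5 = 4−1 = 3

4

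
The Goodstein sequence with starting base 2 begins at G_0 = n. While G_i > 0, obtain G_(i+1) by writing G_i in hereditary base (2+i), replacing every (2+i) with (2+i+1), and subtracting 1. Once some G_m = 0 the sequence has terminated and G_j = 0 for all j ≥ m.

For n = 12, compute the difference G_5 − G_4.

5484891

G_0 = 12. HB_2(12) = 2^(2 + 1) + 2^2. Bump = 108. G_1 = 107.
G_1 = 107. HB_3(107) = 3^(3 + 1) + 2·3^2 + 2·3 + 2. Bump = 1066. G_2 = 1065.
G_2 = 1065. HB_4(1065) = 4^(4 + 1) + 2·4^2 + 2·4 + 1. Bump = 15686. G_3 = 15685.
G_3 = 15685. HB_5(15685) = 5^(5 + 1) + 2·5^2 + 2·5. Bump = 280020. G_4 = 280019.
G_4 = 280019. HB_6(280019) = 6^(6 + 1) + 2·6^2 + 6 + 5. Bump = 5764911. G_5 = 5764910.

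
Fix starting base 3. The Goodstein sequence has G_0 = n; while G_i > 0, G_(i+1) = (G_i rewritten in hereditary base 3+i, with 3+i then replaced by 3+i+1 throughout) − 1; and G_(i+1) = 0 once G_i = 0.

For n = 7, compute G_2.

G_0=7  [base 3] 2·3 + 1  →[3↦4]→  2·4 + 1 = 9  −1 ⇒ G_1=8
G_1=8  [base 4] 2·4  →[4↦5]→  2·5 = 10  −1 ⇒ G_2=9
G_2=9  [base 5] 5 + 4  →[5↦6]→  6 + 4 = 10  −1 ⇒ G_3=9

9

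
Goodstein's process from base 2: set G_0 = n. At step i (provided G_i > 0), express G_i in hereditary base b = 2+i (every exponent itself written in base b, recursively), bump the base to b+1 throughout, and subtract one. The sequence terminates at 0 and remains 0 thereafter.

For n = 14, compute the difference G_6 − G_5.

G_0=14  [base 2] 2^(2 + 1) + 2^2 + 2  →[2↦3]→  3^(3 + 1) + 3^3 + 3 = 111  −1 ⇒ G_1=110
G_1=110  [base 3] 3^(3 + 1) + 3^3 + 2  →[3↦4]→  4^(4 + 1) + 4^4 + 2 = 1282  −1 ⇒ G_2=1281
G_2=1281  [base 4] 4^(4 + 1) + 4^4 + 1  →[4↦5]→  5^(5 + 1) + 5^5 + 1 = 18751  −1 ⇒ G_3=18750
G_3=18750  [base 5] 5^(5 + 1) + 5^5  →[5↦6]→  6^(6 + 1) + 6^6 = 326592  −1 ⇒ G_4=326591
G_4=326591  [base 6] 6^(6 + 1) + 5·6^5 + 5·6^4 + 5·6^3 + 5·6^2 + 5·6 + 5  →[6↦7]→  7^(7 + 1) + 5·7^5 + 5·7^4 + 5·7^3 + 5·7^2 + 5·7 + 5 = 5862841  −1 ⇒ G_5=5862840
G_5=5862840  [base 7] 7^(7 + 1) + 5·7^5 + 5·7^4 + 5·7^3 + 5·7^2 + 5·7 + 4  →[7↦8]→  8^(8 + 1) + 5·8^5 + 5·8^4 + 5·8^3 + 5·8^2 + 5·8 + 4 = 134404972  −1 ⇒ G_6=134404971

128542131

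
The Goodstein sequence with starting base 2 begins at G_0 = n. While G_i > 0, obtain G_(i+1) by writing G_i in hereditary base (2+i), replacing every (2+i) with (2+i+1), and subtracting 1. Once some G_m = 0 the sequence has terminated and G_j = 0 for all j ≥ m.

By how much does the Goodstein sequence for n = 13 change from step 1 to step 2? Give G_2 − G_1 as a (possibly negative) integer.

[0] 13 ≡ 2^(2 + 1) + 2^2 + 1 (base 2). Lift 3: 109. −1: 108.
[1] 108 ≡ 3^(3 + 1) + 3^3 (base 3). Lift 4: 1280. −1: 1279.

1171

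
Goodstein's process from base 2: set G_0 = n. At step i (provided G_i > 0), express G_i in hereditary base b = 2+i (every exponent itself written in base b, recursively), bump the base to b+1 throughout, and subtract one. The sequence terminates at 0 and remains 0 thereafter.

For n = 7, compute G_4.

step 0: 7 = 2^2 + 2 + 1; sub 3 for 2: 3^3 + 3 + 1; = 31; G_1 = 31−1 = 30
step 1: 30 = 3^3 + 3; sub 4 for 3: 4^4 + 4; = 260; G_2 = 260−1 = 259
step 2: 259 = 4^4 + 3; sub 5 for 4: 5^5 + 3; = 3128; G_3 = 3128−1 = 3127
step 3: 3127 = 5^5 + 2; sub 6 for 5: 6^6 + 2; = 46658; G_4 = 46658−1 = 46657

46657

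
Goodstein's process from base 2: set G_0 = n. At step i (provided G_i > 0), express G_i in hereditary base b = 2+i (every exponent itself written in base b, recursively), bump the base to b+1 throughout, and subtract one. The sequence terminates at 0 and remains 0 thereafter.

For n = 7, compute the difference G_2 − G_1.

229

base 2: 7 = 2^2 + 2 + 1; at 3: 3^3 + 3 + 1 = 31; next = 30
base 3: 30 = 3^3 + 3; at 4: 4^4 + 4 = 260; next = 259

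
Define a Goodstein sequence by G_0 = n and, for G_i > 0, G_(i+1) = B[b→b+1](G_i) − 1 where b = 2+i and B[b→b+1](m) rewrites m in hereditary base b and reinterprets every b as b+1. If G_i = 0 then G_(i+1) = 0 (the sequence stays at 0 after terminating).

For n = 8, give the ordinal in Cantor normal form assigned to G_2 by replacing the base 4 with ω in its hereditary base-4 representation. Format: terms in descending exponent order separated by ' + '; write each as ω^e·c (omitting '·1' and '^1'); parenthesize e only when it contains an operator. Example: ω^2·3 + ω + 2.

ω^ω·2 + ω^2·2 + ω·2 + 1

8 —HB2→ 2^(2 + 1) —bump→ 3^(3 + 1) = 81 —(−1)→ 80
80 —HB3→ 2·3^3 + 2·3^2 + 2·3 + 2 —bump→ 2·4^4 + 2·4^2 + 2·4 + 2 = 554 —(−1)→ 553
553 —HB4→ 2·4^4 + 2·4^2 + 2·4 + 1 —bump→ 2·5^5 + 2·5^2 + 2·5 + 1 = 6311 —(−1)→ 6310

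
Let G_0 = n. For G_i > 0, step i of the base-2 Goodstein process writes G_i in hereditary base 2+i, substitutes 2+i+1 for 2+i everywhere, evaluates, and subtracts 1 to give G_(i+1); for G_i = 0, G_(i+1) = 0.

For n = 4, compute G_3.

60

(0) 4|_2 = 2^2 ↦ 3^3|_3 = 27 ⇒ 26
(1) 26|_3 = 2·3^2 + 2·3 + 2 ↦ 2·4^2 + 2·4 + 2|_4 = 42 ⇒ 41
(2) 41|_4 = 2·4^2 + 2·4 + 1 ↦ 2·5^2 + 2·5 + 1|_5 = 61 ⇒ 60
(3) 60|_5 = 2·5^2 + 2·5 ↦ 2·6^2 + 2·6|_6 = 84 ⇒ 83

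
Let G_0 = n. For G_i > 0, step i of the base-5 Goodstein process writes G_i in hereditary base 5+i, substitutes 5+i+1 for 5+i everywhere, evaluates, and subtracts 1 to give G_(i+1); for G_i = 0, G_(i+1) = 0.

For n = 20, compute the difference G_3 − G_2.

G_0 = 20. HB_5(20) = 4·5. Bump = 24. G_1 = 23.
G_1 = 23. HB_6(23) = 3·6 + 5. Bump = 26. G_2 = 25.
G_2 = 25. HB_7(25) = 3·7 + 4. Bump = 28. G_3 = 27.

2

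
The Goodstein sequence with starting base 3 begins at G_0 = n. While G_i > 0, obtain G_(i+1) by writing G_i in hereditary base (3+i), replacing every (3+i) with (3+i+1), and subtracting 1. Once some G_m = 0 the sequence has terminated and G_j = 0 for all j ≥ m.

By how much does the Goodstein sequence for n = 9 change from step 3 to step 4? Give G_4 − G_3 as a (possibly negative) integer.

[0] 9 ≡ 3^2 (base 3). Lift 4: 16. −1: 15.
[1] 15 ≡ 3·4 + 3 (base 4). Lift 5: 18. −1: 17.
[2] 17 ≡ 3·5 + 2 (base 5). Lift 6: 20. −1: 19.
[3] 19 ≡ 3·6 + 1 (base 6). Lift 7: 22. −1: 21.

2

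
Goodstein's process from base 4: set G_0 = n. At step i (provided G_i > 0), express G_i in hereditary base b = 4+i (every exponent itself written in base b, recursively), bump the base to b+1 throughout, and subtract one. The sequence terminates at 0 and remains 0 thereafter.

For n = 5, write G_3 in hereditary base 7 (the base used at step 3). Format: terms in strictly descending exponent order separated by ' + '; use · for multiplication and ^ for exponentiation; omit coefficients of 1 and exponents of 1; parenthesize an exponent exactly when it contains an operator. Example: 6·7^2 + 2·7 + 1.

G_0=5  [base 4] 4 + 1  →[4↦5]→  5 + 1 = 6  −1 ⇒ G_1=5
G_1=5  [base 5] 5  →[5↦6]→  6 = 6  −1 ⇒ G_2=5
G_2=5  [base 6] 5  →[6↦7]→  5 = 5  −1 ⇒ G_3=4
G_3=4  [base 7] 4  →[7↦8]→  4 = 4  −1 ⇒ G_4=3

4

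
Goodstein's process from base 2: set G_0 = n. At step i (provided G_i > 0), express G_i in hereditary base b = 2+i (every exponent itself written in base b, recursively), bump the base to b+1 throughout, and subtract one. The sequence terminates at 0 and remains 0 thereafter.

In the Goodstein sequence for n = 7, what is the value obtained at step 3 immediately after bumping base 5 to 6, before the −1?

46658

(0) 7|_2 = 2^2 + 2 + 1 ↦ 3^3 + 3 + 1|_3 = 31 ⇒ 30
(1) 30|_3 = 3^3 + 3 ↦ 4^4 + 4|_4 = 260 ⇒ 259
(2) 259|_4 = 4^4 + 3 ↦ 5^5 + 3|_5 = 3128 ⇒ 3127
(3) 3127|_5 = 5^5 + 2 ↦ 6^6 + 2|_6 = 46658 ⇒ 46657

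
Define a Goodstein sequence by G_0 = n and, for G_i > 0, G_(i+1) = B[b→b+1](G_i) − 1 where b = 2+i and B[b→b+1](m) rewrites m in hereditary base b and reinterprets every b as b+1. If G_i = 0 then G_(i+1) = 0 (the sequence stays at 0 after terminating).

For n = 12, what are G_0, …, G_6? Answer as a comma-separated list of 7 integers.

12, 107, 1065, 15685, 280019, 5764910, 134217867

step 0: 12 = 2^(2 + 1) + 2^2; sub 3 for 2: 3^(3 + 1) + 3^3; = 108; G_1 = 108−1 = 107
step 1: 107 = 3^(3 + 1) + 2·3^2 + 2·3 + 2; sub 4 for 3: 4^(4 + 1) + 2·4^2 + 2·4 + 2; = 1066; G_2 = 1066−1 = 1065
step 2: 1065 = 4^(4 + 1) + 2·4^2 + 2·4 + 1; sub 5 for 4: 5^(5 + 1) + 2·5^2 + 2·5 + 1; = 15686; G_3 = 15686−1 = 15685
step 3: 15685 = 5^(5 + 1) + 2·5^2 + 2·5; sub 6 for 5: 6^(6 + 1) + 2·6^2 + 2·6; = 280020; G_4 = 280020−1 = 280019
step 4: 280019 = 6^(6 + 1) + 2·6^2 + 6 + 5; sub 7 for 6: 7^(7 + 1) + 2·7^2 + 7 + 5; = 5764911; G_5 = 5764911−1 = 5764910
step 5: 5764910 = 7^(7 + 1) + 2·7^2 + 7 + 4; sub 8 for 7: 8^(8 + 1) + 2·8^2 + 8 + 4; = 134217868; G_6 = 134217868−1 = 134217867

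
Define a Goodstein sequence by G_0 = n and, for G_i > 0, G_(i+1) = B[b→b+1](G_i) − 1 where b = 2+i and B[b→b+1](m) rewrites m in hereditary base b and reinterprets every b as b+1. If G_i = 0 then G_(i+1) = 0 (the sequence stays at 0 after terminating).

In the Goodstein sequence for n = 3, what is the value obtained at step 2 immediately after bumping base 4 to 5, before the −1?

3

i=0: 3 = 2 + 1 (b=2); 2→3: 3 + 1 = 4; 4−1 = 3
i=1: 3 = 3 (b=3); 3→4: 4 = 4; 4−1 = 3
i=2: 3 = 3 (b=4); 4→5: 3 = 3; 3−1 = 2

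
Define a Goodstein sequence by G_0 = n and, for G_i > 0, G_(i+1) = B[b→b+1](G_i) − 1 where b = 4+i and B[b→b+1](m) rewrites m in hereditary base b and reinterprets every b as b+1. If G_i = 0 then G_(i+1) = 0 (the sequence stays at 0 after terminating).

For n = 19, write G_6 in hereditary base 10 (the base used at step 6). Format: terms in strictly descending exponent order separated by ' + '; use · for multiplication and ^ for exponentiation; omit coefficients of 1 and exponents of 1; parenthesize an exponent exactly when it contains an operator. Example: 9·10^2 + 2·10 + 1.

G_0 = 19. HB_4(19) = 4^2 + 3. Bump = 28. G_1 = 27.
G_1 = 27. HB_5(27) = 5^2 + 2. Bump = 38. G_2 = 37.
G_2 = 37. HB_6(37) = 6^2 + 1. Bump = 50. G_3 = 49.
G_3 = 49. HB_7(49) = 7^2. Bump = 64. G_4 = 63.
G_4 = 63. HB_8(63) = 7·8 + 7. Bump = 70. G_5 = 69.
G_5 = 69. HB_9(69) = 7·9 + 6. Bump = 76. G_6 = 75.
G_6 = 75. HB_10(75) = 7·10 + 5. Bump = 82. G_7 = 81.

7·10 + 5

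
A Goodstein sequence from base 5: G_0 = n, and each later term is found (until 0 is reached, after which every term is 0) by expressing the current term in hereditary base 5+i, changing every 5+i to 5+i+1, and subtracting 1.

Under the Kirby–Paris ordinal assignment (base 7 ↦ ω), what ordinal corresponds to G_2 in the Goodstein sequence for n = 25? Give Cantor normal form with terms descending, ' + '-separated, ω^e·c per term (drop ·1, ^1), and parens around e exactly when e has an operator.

G_0 = 25. HB_5(25) = 5^2. Bump = 36. G_1 = 35.
G_1 = 35. HB_6(35) = 5·6 + 5. Bump = 40. G_2 = 39.

ω·5 + 4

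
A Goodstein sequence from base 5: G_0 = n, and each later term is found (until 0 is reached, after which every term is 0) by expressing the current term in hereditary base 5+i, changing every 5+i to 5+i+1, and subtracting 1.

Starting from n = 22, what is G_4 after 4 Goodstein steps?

33

22 —HB5→ 4·5 + 2 —bump→ 4·6 + 2 = 26 —(−1)→ 25
25 —HB6→ 4·6 + 1 —bump→ 4·7 + 1 = 29 —(−1)→ 28
28 —HB7→ 4·7 —bump→ 4·8 = 32 —(−1)→ 31
31 —HB8→ 3·8 + 7 —bump→ 3·9 + 7 = 34 —(−1)→ 33
33 —HB9→ 3·9 + 6 —bump→ 3·10 + 6 = 36 —(−1)→ 35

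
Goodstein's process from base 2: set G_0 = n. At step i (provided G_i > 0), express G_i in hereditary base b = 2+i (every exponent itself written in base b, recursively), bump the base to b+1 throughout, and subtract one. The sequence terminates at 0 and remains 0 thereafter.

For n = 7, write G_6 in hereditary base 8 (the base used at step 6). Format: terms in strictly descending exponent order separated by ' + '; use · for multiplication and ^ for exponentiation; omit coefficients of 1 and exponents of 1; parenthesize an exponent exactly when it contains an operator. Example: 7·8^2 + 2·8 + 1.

7·8^7 + 7·8^6 + 7·8^5 + 7·8^4 + 7·8^3 + 7·8^2 + 7·8 + 7

7 —HB2→ 2^2 + 2 + 1 —bump→ 3^3 + 3 + 1 = 31 —(−1)→ 30
30 —HB3→ 3^3 + 3 —bump→ 4^4 + 4 = 260 —(−1)→ 259
259 —HB4→ 4^4 + 3 —bump→ 5^5 + 3 = 3128 —(−1)→ 3127
3127 —HB5→ 5^5 + 2 —bump→ 6^6 + 2 = 46658 —(−1)→ 46657
46657 —HB6→ 6^6 + 1 —bump→ 7^7 + 1 = 823544 —(−1)→ 823543
823543 —HB7→ 7^7 —bump→ 8^8 = 16777216 —(−1)→ 16777215
16777215 —HB8→ 7·8^7 + 7·8^6 + 7·8^5 + 7·8^4 + 7·8^3 + 7·8^2 + 7·8 + 7 —bump→ 7·9^7 + 7·9^6 + 7·9^5 + 7·9^4 + 7·9^3 + 7·9^2 + 7·9 + 7 = 37665880 —(−1)→ 37665879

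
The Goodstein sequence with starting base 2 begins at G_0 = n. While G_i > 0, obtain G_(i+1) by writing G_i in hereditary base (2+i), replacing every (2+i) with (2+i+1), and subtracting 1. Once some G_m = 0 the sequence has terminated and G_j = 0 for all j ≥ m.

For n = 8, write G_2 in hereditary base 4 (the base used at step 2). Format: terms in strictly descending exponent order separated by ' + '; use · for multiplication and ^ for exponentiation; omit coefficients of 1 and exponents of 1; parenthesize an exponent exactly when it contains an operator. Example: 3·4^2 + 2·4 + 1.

base 2: 8 = 2^(2 + 1); at 3: 3^(3 + 1) = 81; next = 80
base 3: 80 = 2·3^3 + 2·3^2 + 2·3 + 2; at 4: 2·4^4 + 2·4^2 + 2·4 + 2 = 554; next = 553

2·4^4 + 2·4^2 + 2·4 + 1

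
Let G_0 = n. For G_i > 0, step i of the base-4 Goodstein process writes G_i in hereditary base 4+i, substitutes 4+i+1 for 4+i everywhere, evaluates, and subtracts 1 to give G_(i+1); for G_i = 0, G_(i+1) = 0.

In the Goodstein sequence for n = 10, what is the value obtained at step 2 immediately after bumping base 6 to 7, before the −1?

14

i=0: 10 = 2·4 + 2 (b=4); 4→5: 2·5 + 2 = 12; 12−1 = 11
i=1: 11 = 2·5 + 1 (b=5); 5→6: 2·6 + 1 = 13; 13−1 = 12
i=2: 12 = 2·6 (b=6); 6→7: 2·7 = 14; 14−1 = 13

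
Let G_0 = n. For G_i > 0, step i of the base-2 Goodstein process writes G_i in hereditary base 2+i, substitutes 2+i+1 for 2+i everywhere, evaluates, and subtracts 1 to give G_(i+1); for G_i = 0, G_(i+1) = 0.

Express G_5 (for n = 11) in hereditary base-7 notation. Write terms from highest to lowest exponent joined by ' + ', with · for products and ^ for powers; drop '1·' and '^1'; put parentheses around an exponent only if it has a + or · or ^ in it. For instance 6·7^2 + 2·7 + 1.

7^(7 + 1)

G_0 = 11. HB_2(11) = 2^(2 + 1) + 2 + 1. Bump = 85. G_1 = 84.
G_1 = 84. HB_3(84) = 3^(3 + 1) + 3. Bump = 1028. G_2 = 1027.
G_2 = 1027. HB_4(1027) = 4^(4 + 1) + 3. Bump = 15628. G_3 = 15627.
G_3 = 15627. HB_5(15627) = 5^(5 + 1) + 2. Bump = 279938. G_4 = 279937.
G_4 = 279937. HB_6(279937) = 6^(6 + 1) + 1. Bump = 5764802. G_5 = 5764801.
G_5 = 5764801. HB_7(5764801) = 7^(7 + 1). Bump = 134217728. G_6 = 134217727.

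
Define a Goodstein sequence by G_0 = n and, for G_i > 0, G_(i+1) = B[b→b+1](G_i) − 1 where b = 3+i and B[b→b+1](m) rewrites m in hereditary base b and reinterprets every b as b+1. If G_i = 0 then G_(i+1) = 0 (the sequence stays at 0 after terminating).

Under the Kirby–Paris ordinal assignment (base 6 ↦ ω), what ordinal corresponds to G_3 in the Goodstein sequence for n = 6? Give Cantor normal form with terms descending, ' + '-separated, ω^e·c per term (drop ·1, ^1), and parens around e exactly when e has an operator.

G_0 = 6. HB_3(6) = 2·3. Bump = 8. G_1 = 7.
G_1 = 7. HB_4(7) = 4 + 3. Bump = 8. G_2 = 7.
G_2 = 7. HB_5(7) = 5 + 2. Bump = 8. G_3 = 7.
G_3 = 7. HB_6(7) = 6 + 1. Bump = 8. G_4 = 7.

ω + 1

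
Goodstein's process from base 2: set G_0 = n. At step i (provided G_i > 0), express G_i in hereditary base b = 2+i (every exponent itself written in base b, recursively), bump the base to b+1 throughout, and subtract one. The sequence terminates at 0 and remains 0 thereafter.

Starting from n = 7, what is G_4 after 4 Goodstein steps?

46657

(0) 7|_2 = 2^2 + 2 + 1 ↦ 3^3 + 3 + 1|_3 = 31 ⇒ 30
(1) 30|_3 = 3^3 + 3 ↦ 4^4 + 4|_4 = 260 ⇒ 259
(2) 259|_4 = 4^4 + 3 ↦ 5^5 + 3|_5 = 3128 ⇒ 3127
(3) 3127|_5 = 5^5 + 2 ↦ 6^6 + 2|_6 = 46658 ⇒ 46657
(4) 46657|_6 = 6^6 + 1 ↦ 7^7 + 1|_7 = 823544 ⇒ 823543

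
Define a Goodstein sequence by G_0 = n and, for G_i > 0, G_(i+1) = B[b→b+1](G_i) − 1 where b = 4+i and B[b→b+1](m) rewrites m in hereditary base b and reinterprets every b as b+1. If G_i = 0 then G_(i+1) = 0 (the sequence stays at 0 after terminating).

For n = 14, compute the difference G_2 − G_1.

(0) 14|_4 = 3·4 + 2 ↦ 3·5 + 2|_5 = 17 ⇒ 16
(1) 16|_5 = 3·5 + 1 ↦ 3·6 + 1|_6 = 19 ⇒ 18

2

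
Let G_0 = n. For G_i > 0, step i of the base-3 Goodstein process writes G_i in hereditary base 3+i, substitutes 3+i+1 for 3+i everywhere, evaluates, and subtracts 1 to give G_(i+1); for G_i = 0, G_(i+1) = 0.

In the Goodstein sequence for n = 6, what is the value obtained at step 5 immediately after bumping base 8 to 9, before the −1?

i=0: 6 = 2·3 (b=3); 3→4: 2·4 = 8; 8−1 = 7
i=1: 7 = 4 + 3 (b=4); 4→5: 5 + 3 = 8; 8−1 = 7
i=2: 7 = 5 + 2 (b=5); 5→6: 6 + 2 = 8; 8−1 = 7
i=3: 7 = 6 + 1 (b=6); 6→7: 7 + 1 = 8; 8−1 = 7
i=4: 7 = 7 (b=7); 7→8: 8 = 8; 8−1 = 7

7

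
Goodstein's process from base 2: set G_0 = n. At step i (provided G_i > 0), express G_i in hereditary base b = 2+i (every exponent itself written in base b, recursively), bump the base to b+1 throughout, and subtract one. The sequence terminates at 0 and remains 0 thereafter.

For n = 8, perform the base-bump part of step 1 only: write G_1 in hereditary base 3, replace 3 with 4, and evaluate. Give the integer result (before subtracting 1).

G_0 = 8. HB_2(8) = 2^(2 + 1). Bump = 81. G_1 = 80.
G_1 = 80. HB_3(80) = 2·3^3 + 2·3^2 + 2·3 + 2. Bump = 554. G_2 = 553.

554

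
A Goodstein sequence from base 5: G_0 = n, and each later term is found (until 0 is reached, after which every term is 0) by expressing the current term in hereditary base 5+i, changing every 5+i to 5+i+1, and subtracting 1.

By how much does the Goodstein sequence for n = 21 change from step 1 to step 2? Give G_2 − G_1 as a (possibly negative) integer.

3

step 0: 21 = 4·5 + 1; sub 6 for 5: 4·6 + 1; = 25; G_1 = 25−1 = 24
step 1: 24 = 4·6; sub 7 for 6: 4·7; = 28; G_2 = 28−1 = 27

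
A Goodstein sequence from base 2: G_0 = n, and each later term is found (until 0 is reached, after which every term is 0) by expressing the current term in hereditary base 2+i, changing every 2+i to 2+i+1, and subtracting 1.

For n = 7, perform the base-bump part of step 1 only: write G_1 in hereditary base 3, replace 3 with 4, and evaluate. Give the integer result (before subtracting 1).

260

G_0 = 7. HB_2(7) = 2^2 + 2 + 1. Bump = 31. G_1 = 30.
G_1 = 30. HB_3(30) = 3^3 + 3. Bump = 260. G_2 = 259.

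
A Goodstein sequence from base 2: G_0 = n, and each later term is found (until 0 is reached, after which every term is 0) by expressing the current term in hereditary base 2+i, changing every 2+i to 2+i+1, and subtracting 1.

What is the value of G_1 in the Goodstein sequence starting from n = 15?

111

step 0: 15 = 2^(2 + 1) + 2^2 + 2 + 1; sub 3 for 2: 3^(3 + 1) + 3^3 + 3 + 1; = 112; G_1 = 112−1 = 111
step 1: 111 = 3^(3 + 1) + 3^3 + 3; sub 4 for 3: 4^(4 + 1) + 4^4 + 4; = 1284; G_2 = 1284−1 = 1283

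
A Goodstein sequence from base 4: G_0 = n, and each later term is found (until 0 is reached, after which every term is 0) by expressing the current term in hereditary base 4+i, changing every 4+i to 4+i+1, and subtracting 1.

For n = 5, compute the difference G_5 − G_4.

step 0: 5 = 4 + 1; sub 5 for 4: 5 + 1; = 6; G_1 = 6−1 = 5
step 1: 5 = 5; sub 6 for 5: 6; = 6; G_2 = 6−1 = 5
step 2: 5 = 5; sub 7 for 6: 5; = 5; G_3 = 5−1 = 4
step 3: 4 = 4; sub 8 for 7: 4; = 4; G_4 = 4−1 = 3
step 4: 3 = 3; sub 9 for 8: 3; = 3; G_5 = 3−1 = 2

-1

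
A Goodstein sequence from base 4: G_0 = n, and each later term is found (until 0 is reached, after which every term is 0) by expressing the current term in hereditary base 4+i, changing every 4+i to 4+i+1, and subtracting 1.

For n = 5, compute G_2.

i=0: 5 = 4 + 1 (b=4); 4→5: 5 + 1 = 6; 6−1 = 5
i=1: 5 = 5 (b=5); 5→6: 6 = 6; 6−1 = 5
i=2: 5 = 5 (b=6); 6→7: 5 = 5; 5−1 = 4

5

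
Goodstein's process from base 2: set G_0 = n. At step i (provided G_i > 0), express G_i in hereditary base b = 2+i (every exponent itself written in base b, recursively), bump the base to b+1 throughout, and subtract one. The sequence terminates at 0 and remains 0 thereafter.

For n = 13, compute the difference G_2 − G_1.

base 2: 13 = 2^(2 + 1) + 2^2 + 1; at 3: 3^(3 + 1) + 3^3 + 1 = 109; next = 108
base 3: 108 = 3^(3 + 1) + 3^3; at 4: 4^(4 + 1) + 4^4 = 1280; next = 1279

1171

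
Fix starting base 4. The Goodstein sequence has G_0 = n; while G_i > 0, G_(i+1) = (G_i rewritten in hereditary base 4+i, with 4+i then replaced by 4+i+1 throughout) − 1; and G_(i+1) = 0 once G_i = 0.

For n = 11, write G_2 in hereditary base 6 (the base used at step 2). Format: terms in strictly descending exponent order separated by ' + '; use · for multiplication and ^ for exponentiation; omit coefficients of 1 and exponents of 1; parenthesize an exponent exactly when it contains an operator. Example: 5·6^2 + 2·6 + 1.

2·6 + 1

i=0: 11 = 2·4 + 3 (b=4); 4→5: 2·5 + 3 = 13; 13−1 = 12
i=1: 12 = 2·5 + 2 (b=5); 5→6: 2·6 + 2 = 14; 14−1 = 13
i=2: 13 = 2·6 + 1 (b=6); 6→7: 2·7 + 1 = 15; 15−1 = 14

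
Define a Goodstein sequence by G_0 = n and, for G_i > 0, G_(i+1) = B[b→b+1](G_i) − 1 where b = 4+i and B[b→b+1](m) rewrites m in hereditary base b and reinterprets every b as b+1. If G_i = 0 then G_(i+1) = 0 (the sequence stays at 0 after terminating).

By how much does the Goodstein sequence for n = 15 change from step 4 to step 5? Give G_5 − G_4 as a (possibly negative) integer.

G_0=15  [base 4] 3·4 + 3  →[4↦5]→  3·5 + 3 = 18  −1 ⇒ G_1=17
G_1=17  [base 5] 3·5 + 2  →[5↦6]→  3·6 + 2 = 20  −1 ⇒ G_2=19
G_2=19  [base 6] 3·6 + 1  →[6↦7]→  3·7 + 1 = 22  −1 ⇒ G_3=21
G_3=21  [base 7] 3·7  →[7↦8]→  3·8 = 24  −1 ⇒ G_4=23
G_4=23  [base 8] 2·8 + 7  →[8↦9]→  2·9 + 7 = 25  −1 ⇒ G_5=24

1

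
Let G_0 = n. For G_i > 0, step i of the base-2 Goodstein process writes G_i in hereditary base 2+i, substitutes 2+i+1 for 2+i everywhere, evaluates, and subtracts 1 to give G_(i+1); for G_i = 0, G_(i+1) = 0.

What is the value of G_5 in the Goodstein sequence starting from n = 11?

5764801

i=0: 11 = 2^(2 + 1) + 2 + 1 (b=2); 2→3: 3^(3 + 1) + 3 + 1 = 85; 85−1 = 84
i=1: 84 = 3^(3 + 1) + 3 (b=3); 3→4: 4^(4 + 1) + 4 = 1028; 1028−1 = 1027
i=2: 1027 = 4^(4 + 1) + 3 (b=4); 4→5: 5^(5 + 1) + 3 = 15628; 15628−1 = 15627
i=3: 15627 = 5^(5 + 1) + 2 (b=5); 5→6: 6^(6 + 1) + 2 = 279938; 279938−1 = 279937
i=4: 279937 = 6^(6 + 1) + 1 (b=6); 6→7: 7^(7 + 1) + 1 = 5764802; 5764802−1 = 5764801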